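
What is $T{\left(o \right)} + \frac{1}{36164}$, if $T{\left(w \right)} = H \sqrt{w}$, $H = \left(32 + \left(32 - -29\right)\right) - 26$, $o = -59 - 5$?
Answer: $\frac{1}{36164} + 536 i \approx 2.7652 \cdot 10^{-5} + 536.0 i$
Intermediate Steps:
$o = -64$
$H = 67$ ($H = \left(32 + \left(32 + 29\right)\right) - 26 = \left(32 + 61\right) - 26 = 93 - 26 = 67$)
$T{\left(w \right)} = 67 \sqrt{w}$
$T{\left(o \right)} + \frac{1}{36164} = 67 \sqrt{-64} + \frac{1}{36164} = 67 \cdot 8 i + \frac{1}{36164} = 536 i + \frac{1}{36164} = \frac{1}{36164} + 536 i$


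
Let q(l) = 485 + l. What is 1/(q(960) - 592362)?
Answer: -1/590917 ≈ -1.6923e-6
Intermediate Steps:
1/(q(960) - 592362) = 1/((485 + 960) - 592362) = 1/(1445 - 592362) = 1/(-590917) = -1/590917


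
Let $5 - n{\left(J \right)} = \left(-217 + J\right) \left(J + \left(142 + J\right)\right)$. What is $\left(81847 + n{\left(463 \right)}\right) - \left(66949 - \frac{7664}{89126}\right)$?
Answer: $- \frac{11043821643}{44563} \approx -2.4783 \cdot 10^{5}$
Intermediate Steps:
$n{\left(J \right)} = 5 - \left(-217 + J\right) \left(142 + 2 J\right)$ ($n{\left(J \right)} = 5 - \left(-217 + J\right) \left(J + \left(142 + J\right)\right) = 5 - \left(-217 + J\right) \left(142 + 2 J\right)$)
$\left(81847 + n{\left(463 \right)}\right) - \left(66949 - \frac{7664}{89126}\right) = \left(81847 + \left(30819 - 2 \cdot 463^{2} + 292 \cdot 463\right)\right) - \left(66949 - \frac{7664}{89126}\right) = \left(81847 + \left(30819 - 428738 + 135196\right)\right) + \left(-66949 + 7664 \cdot \frac{1}{89126}\right) = \left(81847 + \left(30819 - 428738 + 135196\right)\right) + \left(-66949 + \frac{3832}{44563}\right) = \left(81847 - 262723\right) - \frac{2983444455}{44563} = -180876 - \frac{2983444455}{44563} = - \frac{11043821643}{44563}$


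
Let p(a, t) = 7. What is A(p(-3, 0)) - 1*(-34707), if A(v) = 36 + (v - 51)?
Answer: 34699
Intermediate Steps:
A(v) = -15 + v (A(v) = 36 + (-51 + v) = -15 + v)
A(p(-3, 0)) - 1*(-34707) = (-15 + 7) - 1*(-34707) = -8 + 34707 = 34699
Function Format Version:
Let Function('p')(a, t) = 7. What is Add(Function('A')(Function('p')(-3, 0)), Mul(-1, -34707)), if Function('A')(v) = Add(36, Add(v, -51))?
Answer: 34699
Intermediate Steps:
Function('A')(v) = Add(-15, v) (Function('A')(v) = Add(36, Add(-51, v)) = Add(-15, v))
Add(Function('A')(Function('p')(-3, 0)), Mul(-1, -34707)) = Add(Add(-15, 7), Mul(-1, -34707)) = Add(-8, 34707) = 34699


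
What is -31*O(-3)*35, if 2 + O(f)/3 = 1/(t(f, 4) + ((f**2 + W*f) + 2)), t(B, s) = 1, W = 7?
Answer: 20615/3 ≈ 6871.7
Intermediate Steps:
O(f) = -6 + 3/(3 + f**2 + 7*f) (O(f) = -6 + 3/(1 + ((f**2 + 7*f) + 2)) = -6 + 3/(1 + (2 + f**2 + 7*f)) = -6 + 3/(3 + f**2 + 7*f))
-31*O(-3)*35 = -93*(-5 - 14*(-3) - 2*(-3)**2)/(3 + (-3)**2 + 7*(-3))*35 = -93*(-5 + 42 - 2*9)/(3 + 9 - 21)*35 = -93*(-5 + 42 - 18)/(-9)*35 = -93*(-1)*19/9*35 = -31*(-19/3)*35 = (589/3)*35 = 20615/3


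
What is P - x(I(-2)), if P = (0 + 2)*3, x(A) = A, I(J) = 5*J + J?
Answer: 18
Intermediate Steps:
I(J) = 6*J
P = 6 (P = 2*3 = 6)
P - x(I(-2)) = 6 - 6*(-2) = 6 - 1*(-12) = 6 + 12 = 18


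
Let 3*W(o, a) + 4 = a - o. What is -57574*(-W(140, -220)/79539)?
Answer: -20956936/238617 ≈ -87.827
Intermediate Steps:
W(o, a) = -4/3 - o/3 + a/3 (W(o, a) = -4/3 + (a - o)/3 = -4/3 + (-o/3 + a/3) = -4/3 - o/3 + a/3)
-57574*(-W(140, -220)/79539) = -57574/((-79539/(-4/3 - 1/3*140 + (1/3)*(-220)))) = -57574/((-79539/(-4/3 - 140/3 - 220/3))) = -57574/((-79539/(-364/3))) = -57574/((-79539*(-3/364))) = -57574/238617/364 = -57574*364/238617 = -20956936/238617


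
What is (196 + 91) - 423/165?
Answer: 15644/55 ≈ 284.44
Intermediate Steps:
(196 + 91) - 423/165 = 287 - 423*1/165 = 287 - 141/55 = 15644/55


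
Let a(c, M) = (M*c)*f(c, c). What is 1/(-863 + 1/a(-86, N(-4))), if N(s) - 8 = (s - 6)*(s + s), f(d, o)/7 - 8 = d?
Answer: -4132128/3566026463 ≈ -0.0011587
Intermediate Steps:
f(d, o) = 56 + 7*d
N(s) = 8 + 2*s*(-6 + s) (N(s) = 8 + (s - 6)*(s + s) = 8 + (-6 + s)*(2*s) = 8 + 2*s*(-6 + s))
a(c, M) = M*c*(56 + 7*c) (a(c, M) = (M*c)*(56 + 7*c) = M*c*(56 + 7*c))
1/(-863 + 1/a(-86, N(-4))) = 1/(-863 + 1/(7*(8 - 12*(-4) + 2*(-4)**2)*(-86)*(8 - 86))) = 1/(-863 + 1/(7*(8 + 48 + 2*16)*(-86)*(-78))) = 1/(-863 + 1/(7*(8 + 48 + 32)*(-86)*(-78))) = 1/(-863 + 1/(7*88*(-86)*(-78))) = 1/(-863 + 1/4132128) = 1/(-3566026463/4132128) = -4132128/3566026463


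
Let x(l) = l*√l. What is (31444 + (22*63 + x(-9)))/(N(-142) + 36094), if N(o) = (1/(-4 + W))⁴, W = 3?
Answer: 6566/7219 - 27*I/36095 ≈ 0.90954 - 0.00074803*I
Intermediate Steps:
x(l) = l^(3/2)
N(o) = 1 (N(o) = (1/(-4 + 3))⁴ = (1/(-1))⁴ = (-1)⁴ = 1)
(31444 + (22*63 + x(-9)))/(N(-142) + 36094) = (31444 + (22*63 + (-9)^(3/2)))/(1 + 36094) = (31444 + (1386 - 27*I))/36095 = (32830 - 27*I)*(1/36095) = 6566/7219 - 27*I/36095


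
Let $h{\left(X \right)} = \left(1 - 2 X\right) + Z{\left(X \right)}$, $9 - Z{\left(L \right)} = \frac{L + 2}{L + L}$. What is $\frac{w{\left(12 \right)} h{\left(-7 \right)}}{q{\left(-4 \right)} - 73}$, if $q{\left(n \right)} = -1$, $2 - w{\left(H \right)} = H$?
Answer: $\frac{1655}{518} \approx 3.195$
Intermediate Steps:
$w{\left(H \right)} = 2 - H$
$Z{\left(L \right)} = 9 - \frac{2 + L}{2 L}$ ($Z{\left(L \right)} = 9 - \frac{L + 2}{L + L} = 9 - \frac{2 + L}{2 L}$)
$h{\left(X \right)} = \frac{19}{2} - \frac{1}{X} - 2 X$ ($h{\left(X \right)} = \left(1 - 2 X\right) + \left(\frac{17}{2} - \frac{1}{X}\right) = \frac{19}{2} - \frac{1}{X} - 2 X$)
$\frac{w{\left(12 \right)} h{\left(-7 \right)}}{q{\left(-4 \right)} - 73} = \frac{\left(2 - 12\right) \left(\frac{19}{2} - \frac{1}{-7} - -14\right)}{-1 - 73} = \frac{\left(2 - 12\right) \left(\frac{19}{2} - - \frac{1}{7} + 14\right)}{-74} = - 10 \left(\frac{19}{2} + \frac{1}{7} + 14\right) \left(- \frac{1}{74}\right) = \left(-10\right) \frac{331}{14} \left(- \frac{1}{74}\right) = \left(- \frac{1655}{7}\right) \left(- \frac{1}{74}\right) = \frac{1655}{518}$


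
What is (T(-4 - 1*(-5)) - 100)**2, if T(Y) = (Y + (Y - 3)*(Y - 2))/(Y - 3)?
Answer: 41209/4 ≈ 10302.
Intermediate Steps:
T(Y) = (Y + (-3 + Y)*(-2 + Y))/(-3 + Y)
(T(-4 - 1*(-5)) - 100)**2 = ((6 + (-4 - 1*(-5))**2 - 4*(-4 - 1*(-5)))/(-3 + (-4 - 1*(-5))) - 100)**2 = ((6 + (-4 + 5)**2 - 4*(-4 + 5))/(-3 + (-4 + 5)) - 100)**2 = ((6 + 1**2 - 4*1)/(-3 + 1) - 100)**2 = ((6 + 1 - 4)/(-2) - 100)**2 = (-1/2*3 - 100)**2 = (-3/2 - 100)**2 = (-203/2)**2 = 41209/4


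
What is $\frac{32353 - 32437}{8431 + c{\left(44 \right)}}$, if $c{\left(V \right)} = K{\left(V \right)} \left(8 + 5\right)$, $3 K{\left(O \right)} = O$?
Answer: $- \frac{36}{3695} \approx -0.0097429$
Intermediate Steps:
$K{\left(O \right)} = \frac{O}{3}$
$c{\left(V \right)} = \frac{13 V}{3}$ ($c{\left(V \right)} = \frac{V}{3} \left(8 + 5\right) = \frac{V}{3} \cdot 13 = \frac{13 V}{3}$)
$\frac{32353 - 32437}{8431 + c{\left(44 \right)}} = \frac{32353 - 32437}{8431 + \frac{13}{3} \cdot 44} = \frac{32353 - 32437}{8431 + \frac{572}{3}} = \frac{32353 - 32437}{\frac{25865}{3}} = \left(-84\right) \frac{3}{25865} = - \frac{36}{3695}$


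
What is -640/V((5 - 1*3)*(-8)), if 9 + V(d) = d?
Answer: 128/5 ≈ 25.600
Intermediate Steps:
V(d) = -9 + d
-640/V((5 - 1*3)*(-8)) = -640/(-9 + (5 - 1*3)*(-8)) = -640/(-9 + (5 - 3)*(-8)) = -640/(-9 + 2*(-8)) = -640/(-9 - 16) = -640/(-25) = -640*(-1/25) = 128/5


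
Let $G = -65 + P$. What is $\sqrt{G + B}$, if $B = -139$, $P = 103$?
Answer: $i \sqrt{101} \approx 10.05 i$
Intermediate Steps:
$G = 38$ ($G = -65 + 103 = 38$)
$\sqrt{G + B} = \sqrt{38 - 139} = \sqrt{-101} = i \sqrt{101}$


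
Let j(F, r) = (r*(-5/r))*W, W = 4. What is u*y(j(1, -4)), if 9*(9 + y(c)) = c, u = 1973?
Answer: -199273/9 ≈ -22141.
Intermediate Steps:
j(F, r) = -20 (j(F, r) = (r*(-5/r))*4 = -5*4 = -20)
y(c) = -9 + c/9
u*y(j(1, -4)) = 1973*(-9 + (1/9)*(-20)) = 1973*(-9 - 20/9) = 1973*(-101/9) = -199273/9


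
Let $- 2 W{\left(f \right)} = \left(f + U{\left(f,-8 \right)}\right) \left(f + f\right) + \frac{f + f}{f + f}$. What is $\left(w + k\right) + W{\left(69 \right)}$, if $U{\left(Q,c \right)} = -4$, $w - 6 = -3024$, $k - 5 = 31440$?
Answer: $\frac{47883}{2} \approx 23942.0$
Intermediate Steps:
$k = 31445$ ($k = 5 + 31440 = 31445$)
$w = -3018$ ($w = 6 - 3024 = -3018$)
$W{\left(f \right)} = - \frac{1}{2} - f \left(-4 + f\right)$ ($W{\left(f \right)} = - \frac{\left(f - 4\right) \left(f + f\right) + \frac{f + f}{f + f}}{2} = - \frac{\left(-4 + f\right) 2 f + \frac{2 f}{2 f}}{2} = - \frac{2 f \left(-4 + f\right) + 2 f \frac{1}{2 f}}{2} = - \frac{2 f \left(-4 + f\right) + 1}{2} = - \frac{1 + 2 f \left(-4 + f\right)}{2} = - \frac{1}{2} - f \left(-4 + f\right)$)
$\left(w + k\right) + W{\left(69 \right)} = \left(-3018 + 31445\right) - \frac{8971}{2} = 28427 - \frac{8971}{2} = \frac{47883}{2}$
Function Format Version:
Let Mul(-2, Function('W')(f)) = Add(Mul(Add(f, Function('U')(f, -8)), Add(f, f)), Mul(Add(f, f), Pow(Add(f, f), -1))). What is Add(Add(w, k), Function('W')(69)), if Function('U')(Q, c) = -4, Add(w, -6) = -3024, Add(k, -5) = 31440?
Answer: Rational(47883, 2) ≈ 23942.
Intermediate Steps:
k = 31445 (k = Add(5, 31440) = 31445)
w = -3018 (w = Add(6, -3024) = -3018)
Function('W')(f) = Add(Rational(-1, 2), Mul(-1, f, Add(-4, f))) (Function('W')(f) = Mul(Rational(-1, 2), Add(Mul(Add(f, -4), Add(f, f)), Mul(Add(f, f), Pow(Add(f, f), -1)))) = Mul(Rational(-1, 2), Add(Mul(Add(-4, f), Mul(2, f)), Mul(Mul(2, f), Pow(Mul(2, f), -1)))) = Mul(Rational(-1, 2), Add(Mul(2, f, Add(-4, f)), Mul(Mul(2, f), Mul(Rational(1, 2), Pow(f, -1))))) = Mul(Rational(-1, 2), Add(Mul(2, f, Add(-4, f)), 1)) = Mul(Rational(-1, 2), Add(1, Mul(2, f, Add(-4, f)))) = Add(Rational(-1, 2), Mul(-1, f, Add(-4, f))))
Add(Add(w, k), Function('W')(69)) = Add(Add(-3018, 31445), Add(Rational(-1, 2), Mul(-1, Pow(69, 2)), Mul(4, 69))) = Add(28427, Add(Rational(-1, 2), Mul(-1, 4761), 276)) = Add(28427, Add(Rational(-1, 2), -4761, 276)) = Add(28427, Rational(-8971, 2)) = Rational(47883, 2)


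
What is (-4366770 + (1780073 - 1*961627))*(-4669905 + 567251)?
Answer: 14557545651896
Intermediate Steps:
(-4366770 + (1780073 - 1*961627))*(-4669905 + 567251) = (-4366770 + (1780073 - 961627))*(-4102654) = (-4366770 + 818446)*(-4102654) = -3548324*(-4102654) = 14557545651896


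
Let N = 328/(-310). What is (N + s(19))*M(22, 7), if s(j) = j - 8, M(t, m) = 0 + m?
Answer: 10787/155 ≈ 69.594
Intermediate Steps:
M(t, m) = m
s(j) = -8 + j
N = -164/155 (N = 328*(-1/310) = -164/155 ≈ -1.0581)
(N + s(19))*M(22, 7) = (-164/155 + (-8 + 19))*7 = (-164/155 + 11)*7 = (1541/155)*7 = 10787/155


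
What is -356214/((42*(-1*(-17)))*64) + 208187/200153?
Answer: -10297331265/1524365248 ≈ -6.7552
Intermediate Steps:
-356214/((42*(-1*(-17)))*64) + 208187/200153 = -356214/((42*17)*64) + 208187*(1/200153) = -356214/(714*64) + 208187/200153 = -356214/45696 + 208187/200153 = -356214*1/45696 + 208187/200153 = -59369/7616 + 208187/200153 = -10297331265/1524365248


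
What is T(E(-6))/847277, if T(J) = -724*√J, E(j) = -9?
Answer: -2172*I/847277 ≈ -0.0025635*I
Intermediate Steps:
T(E(-6))/847277 = -2172*I/847277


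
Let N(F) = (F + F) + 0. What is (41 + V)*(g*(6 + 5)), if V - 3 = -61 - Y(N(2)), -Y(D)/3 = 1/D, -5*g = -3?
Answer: -429/4 ≈ -107.25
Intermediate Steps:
g = ⅗ (g = -⅕*(-3) = ⅗ ≈ 0.60000)
N(F) = 2*F (N(F) = 2*F + 0 = 2*F)
Y(D) = -3/D
V = -229/4 (V = 3 + (-61 - (-3)/(2*2)) = 3 + (-61 - (-3)/4) = 3 + (-61 - 1*(-¾)) = 3 + (-61 + ¾) = 3 - 241/4 = -229/4 ≈ -57.250)
(41 + V)*(g*(6 + 5)) = (41 - 229/4)*(3*(6 + 5)/5) = -39*11/4 = -65/4*33/5 = -429/4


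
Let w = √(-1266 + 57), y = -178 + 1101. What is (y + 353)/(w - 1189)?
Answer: -68962/64315 - 58*I*√1209/64315 ≈ -1.0723 - 0.031357*I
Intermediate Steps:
y = 923
w = I*√1209 (w = √(-1209) = I*√1209 ≈ 34.771*I)
(y + 353)/(w - 1189) = (923 + 353)/(I*√1209 - 1189) = 1276/(-1189 + I*√1209)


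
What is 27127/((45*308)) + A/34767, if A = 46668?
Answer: 176660321/53541180 ≈ 3.2995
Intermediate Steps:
27127/((45*308)) + A/34767 = 27127/((45*308)) + 46668/34767 = 27127/13860 + 46668*(1/34767) = 27127*(1/13860) + 15556/11589 = 27127/13860 + 15556/11589 = 176660321/53541180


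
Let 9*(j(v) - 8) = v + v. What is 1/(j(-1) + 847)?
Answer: 9/7693 ≈ 0.0011699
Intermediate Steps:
j(v) = 8 + 2*v/9 (j(v) = 8 + (v + v)/9 = 8 + (2*v)/9 = 8 + 2*v/9)
1/(j(-1) + 847) = 1/((8 + (2/9)*(-1)) + 847) = 1/((8 - 2/9) + 847) = 1/(70/9 + 847) = 1/(7693/9) = 9/7693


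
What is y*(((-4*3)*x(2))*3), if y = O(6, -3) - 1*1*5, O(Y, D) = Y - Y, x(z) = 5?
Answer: 900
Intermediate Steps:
O(Y, D) = 0
y = -5 (y = 0 - 1*1*5 = 0 - 5 = -5)
y*(((-4*3)*x(2))*3) = -5*-4*3*5*3 = -5*(-12*5)*3 = -(-300)*3 = -5*(-180) = 900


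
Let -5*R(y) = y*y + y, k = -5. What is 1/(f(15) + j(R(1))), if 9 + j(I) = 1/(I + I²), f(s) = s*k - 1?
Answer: -6/535 ≈ -0.011215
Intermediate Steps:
f(s) = -1 - 5*s (f(s) = s*(-5) - 1 = -5*s - 1 = -1 - 5*s)
R(y) = -y/5 - y²/5 (R(y) = -(y*y + y)/5 = -(y² + y)/5 = -(y + y²)/5 = -y/5 - y²/5)
j(I) = -9 + 1/(I + I²)
1/(f(15) + j(R(1))) = 1/((-1 - 5*15) + (1 - (-9)*(1 + 1)/5 - 9*(1 + 1)²/25)/(((-⅕*1*(1 + 1)))*(1 - ⅕*1*(1 + 1)))) = 1/((-1 - 75) + (1 - (-9)*2/5 - 9*(-⅕*1*2)²)/(((-⅕*1*2))*(1 - ⅕*1*2))) = 1/(-76 + (1 - 9*(-⅖) - 9*(-⅖)²)/((-⅖)*(1 - ⅖))) = 1/(-76 - 5*(1 + 18/5 - 9*4/25)/(2*⅗)) = 1/(-76 - 5/2*5/3*(1 + 18/5 - 36/25)) = 1/(-76 - 5/2*5/3*79/25) = 1/(-76 - 79/6) = 1/(-535/6) = -6/535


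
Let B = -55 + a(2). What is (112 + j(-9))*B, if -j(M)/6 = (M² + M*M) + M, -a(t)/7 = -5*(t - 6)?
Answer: 157170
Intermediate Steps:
a(t) = -210 + 35*t (a(t) = -(-35)*(t - 6) = -(-35)*(-6 + t) = -7*(30 - 5*t) = -210 + 35*t)
B = -195 (B = -55 + (-210 + 35*2) = -55 + (-210 + 70) = -55 - 140 = -195)
j(M) = -12*M² - 6*M (j(M) = -6*((M² + M*M) + M) = -6*((M² + M²) + M) = -6*(2*M² + M) = -6*(M + 2*M²) = -12*M² - 6*M)
(112 + j(-9))*B = (112 - 6*(-9)*(1 + 2*(-9)))*(-195) = (112 - 6*(-9)*(1 - 18))*(-195) = (112 - 6*(-9)*(-17))*(-195) = (112 - 918)*(-195) = -806*(-195) = 157170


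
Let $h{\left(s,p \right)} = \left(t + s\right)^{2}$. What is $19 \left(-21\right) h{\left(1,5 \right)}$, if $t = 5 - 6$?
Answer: $0$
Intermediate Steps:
$t = -1$ ($t = 5 - 6 = -1$)
$h{\left(s,p \right)} = \left(-1 + s\right)^{2}$
$19 \left(-21\right) h{\left(1,5 \right)} = 19 \left(-21\right) \left(-1 + 1\right)^{2} = - 399 \cdot 0^{2} = \left(-399\right) 0 = 0$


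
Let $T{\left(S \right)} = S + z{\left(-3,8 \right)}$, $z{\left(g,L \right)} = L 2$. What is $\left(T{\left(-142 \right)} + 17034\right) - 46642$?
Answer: $-29734$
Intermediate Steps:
$z{\left(g,L \right)} = 2 L$
$T{\left(S \right)} = 16 + S$ ($T{\left(S \right)} = S + 2 \cdot 8 = S + 16 = 16 + S$)
$\left(T{\left(-142 \right)} + 17034\right) - 46642 = \left(\left(16 - 142\right) + 17034\right) - 46642 = \left(-126 + 17034\right) - 46642 = 16908 - 46642 = -29734$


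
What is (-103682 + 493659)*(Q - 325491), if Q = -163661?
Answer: -190758029504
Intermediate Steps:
(-103682 + 493659)*(Q - 325491) = (-103682 + 493659)*(-163661 - 325491) = 389977*(-489152) = -190758029504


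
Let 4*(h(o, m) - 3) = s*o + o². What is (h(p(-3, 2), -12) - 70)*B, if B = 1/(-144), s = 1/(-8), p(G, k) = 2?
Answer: 1057/2304 ≈ 0.45877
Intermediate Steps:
s = -⅛ ≈ -0.12500
h(o, m) = 3 - o/32 + o²/4 (h(o, m) = 3 + (-o/8 + o²)/4 = 3 + (o² - o/8)/4 = 3 + (-o/32 + o²/4) = 3 - o/32 + o²/4)
B = -1/144 ≈ -0.0069444
(h(p(-3, 2), -12) - 70)*B = ((3 - 1/32*2 + (¼)*2²) - 70)*(-1/144) = ((3 - 1/16 + (¼)*4) - 70)*(-1/144) = ((3 - 1/16 + 1) - 70)*(-1/144) = (63/16 - 70)*(-1/144) = -1057/16*(-1/144) = 1057/2304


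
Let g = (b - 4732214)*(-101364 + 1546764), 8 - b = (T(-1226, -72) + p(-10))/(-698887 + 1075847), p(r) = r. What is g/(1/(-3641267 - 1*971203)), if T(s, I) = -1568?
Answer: 74329383797415028806975/2356 ≈ 3.1549e+19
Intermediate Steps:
b = 1508629/188480 (b = 8 - (-1568 - 10)/(-698887 + 1075847) = 8 - (-1578)/376960 = 8 - 1*(-789/188480) = 8 + 789/188480 = 1508629/188480 ≈ 8.0042)
g = -32229752734398285/4712 (g = (1508629/188480 - 4732214)*(-101364 + 1546764) = -891926186091/188480*1445400 = -32229752734398285/4712 ≈ -6.8399e+12)
g/(1/(-3641267 - 1*971203)) = -32229752734398285/(4712*(1/(-3641267 - 1*971203))) = -32229752734398285/(4712*(1/(-3641267 - 971203))) = -32229752734398285/(4712*(1/(-4612470))) = -32229752734398285/(4712*(-1/4612470)) = -32229752734398285/4712*(-4612470) = 74329383797415028806975/2356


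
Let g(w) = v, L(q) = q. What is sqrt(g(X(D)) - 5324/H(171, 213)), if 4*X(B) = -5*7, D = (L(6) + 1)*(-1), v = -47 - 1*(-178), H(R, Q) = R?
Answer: sqrt(324463)/57 ≈ 9.9933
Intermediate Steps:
v = 131 (v = -47 + 178 = 131)
D = -7 (D = (6 + 1)*(-1) = 7*(-1) = -7)
X(B) = -35/4 (X(B) = (-5*7)/4 = (1/4)*(-35) = -35/4)
g(w) = 131
sqrt(g(X(D)) - 5324/H(171, 213)) = sqrt(131 - 5324/171) = sqrt(17077/171) = sqrt(324463)/57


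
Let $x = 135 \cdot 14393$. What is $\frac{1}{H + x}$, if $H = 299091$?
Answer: $\frac{1}{2242146} \approx 4.46 \cdot 10^{-7}$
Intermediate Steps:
$x = 1943055$
$\frac{1}{H + x} = \frac{1}{299091 + 1943055} = \frac{1}{2242146}$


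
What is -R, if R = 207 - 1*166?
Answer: -41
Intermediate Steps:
R = 41 (R = 207 - 166 = 41)
-R = -1*41 = -41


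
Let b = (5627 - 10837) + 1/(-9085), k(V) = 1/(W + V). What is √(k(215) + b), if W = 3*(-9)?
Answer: I*√3799643574746485/853990 ≈ 72.18*I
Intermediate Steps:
W = -27
k(V) = 1/(-27 + V)
b = -47332851/9085 (b = -5210 - 1/9085 = -47332851/9085 ≈ -5210.0)
√(k(215) + b) = √(1/(-27 + 215) - 47332851/9085) = √(1/188 - 47332851/9085) = √(-8898566903/1707980) = I*√3799643574746485/853990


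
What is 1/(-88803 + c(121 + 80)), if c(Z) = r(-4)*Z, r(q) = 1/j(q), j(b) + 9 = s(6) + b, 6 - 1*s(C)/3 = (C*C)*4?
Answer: -427/37919082 ≈ -1.1261e-5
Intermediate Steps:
s(C) = 18 - 12*C² (s(C) = 18 - 3*C*C*4 = 18 - 3*C²*4 = 18 - 12*C²)
j(b) = -423 + b (j(b) = -9 + ((18 - 12*6²) + b) = -9 + ((18 - 12*36) + b) = -9 + ((18 - 432) + b) = -9 + (-414 + b) = -423 + b)
r(q) = 1/(-423 + q)
c(Z) = -Z/427 (c(Z) = Z/(-423 - 4) = Z/(-427) = -Z/427)
1/(-88803 + c(121 + 80)) = 1/(-88803 - (121 + 80)/427) = 1/(-88803 - 1/427*201) = 1/(-88803 - 201/427) = 1/(-37919082/427) = -427/37919082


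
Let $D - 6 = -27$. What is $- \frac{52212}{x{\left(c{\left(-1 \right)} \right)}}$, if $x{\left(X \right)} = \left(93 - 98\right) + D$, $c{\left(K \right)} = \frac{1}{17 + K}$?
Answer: $\frac{26106}{13} \approx 2008.2$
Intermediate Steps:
$D = -21$ ($D = 6 - 27 = -21$)
$x{\left(X \right)} = -26$ ($x{\left(X \right)} = \left(93 - 98\right) - 21 = -5 - 21 = -26$)
$- \frac{52212}{x{\left(c{\left(-1 \right)} \right)}} = - \frac{52212}{-26} = \left(-52212\right) \left(- \frac{1}{26}\right) = \frac{26106}{13}$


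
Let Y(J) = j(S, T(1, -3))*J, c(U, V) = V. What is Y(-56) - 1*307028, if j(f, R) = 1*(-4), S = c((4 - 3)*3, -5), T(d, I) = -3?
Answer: -306804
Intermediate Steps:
S = -5
j(f, R) = -4
Y(J) = -4*J
Y(-56) - 1*307028 = -4*(-56) - 1*307028 = 224 - 307028 = -306804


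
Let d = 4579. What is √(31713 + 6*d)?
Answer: √59187 ≈ 243.28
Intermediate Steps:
√(31713 + 6*d) = √(31713 + 6*4579) = √(31713 + 27474) = √59187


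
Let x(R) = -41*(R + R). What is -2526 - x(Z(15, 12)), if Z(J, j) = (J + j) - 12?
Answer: -1296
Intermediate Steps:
Z(J, j) = -12 + J + j
x(R) = -82*R
-2526 - x(Z(15, 12)) = -2526 - (-82)*(-12 + 15 + 12) = -2526 - (-82)*15 = -2526 - 1*(-1230) = -2526 + 1230 = -1296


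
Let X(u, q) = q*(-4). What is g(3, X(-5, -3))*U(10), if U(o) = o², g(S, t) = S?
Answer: 300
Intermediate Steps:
X(u, q) = -4*q
g(3, X(-5, -3))*U(10) = 3*10² = 3*100 = 300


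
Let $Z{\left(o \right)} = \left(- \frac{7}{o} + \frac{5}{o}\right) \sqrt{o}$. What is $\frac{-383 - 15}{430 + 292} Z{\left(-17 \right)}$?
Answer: $- \frac{398 i \sqrt{17}}{6137} \approx - 0.26739 i$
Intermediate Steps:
$Z{\left(o \right)} = - \frac{2}{\sqrt{o}}$ ($Z{\left(o \right)} = - \frac{2}{o} \sqrt{o} = - \frac{2}{\sqrt{o}}$)
$\frac{-383 - 15}{430 + 292} Z{\left(-17 \right)} = \frac{-383 - 15}{430 + 292} \left(- \frac{2}{i \sqrt{17}}\right) = - \frac{398}{722} \left(- 2 \left(- \frac{i \sqrt{17}}{17}\right)\right) = \left(-398\right) \frac{1}{722} \frac{2 i \sqrt{17}}{17} = - \frac{199 \frac{2 i \sqrt{17}}{17}}{361} = - \frac{398 i \sqrt{17}}{6137}$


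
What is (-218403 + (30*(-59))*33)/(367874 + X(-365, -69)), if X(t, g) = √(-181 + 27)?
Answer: -50916152781/67665640015 + 276813*I*√154/135331280030 ≈ -0.75247 + 2.5383e-5*I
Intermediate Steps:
X(t, g) = I*√154 (X(t, g) = √(-154) = I*√154)
(-218403 + (30*(-59))*33)/(367874 + X(-365, -69)) = (-218403 + (30*(-59))*33)/(367874 + I*√154) = (-218403 - 1770*33)/(367874 + I*√154) = (-218403 - 58410)/(367874 + I*√154) = -276813/(367874 + I*√154)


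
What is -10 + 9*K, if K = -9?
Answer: -91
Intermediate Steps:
-10 + 9*K = -10 + 9*(-9) = -10 - 81 = -91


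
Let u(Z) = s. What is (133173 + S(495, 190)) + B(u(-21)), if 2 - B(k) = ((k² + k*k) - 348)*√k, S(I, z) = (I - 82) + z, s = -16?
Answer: 133778 - 656*I ≈ 1.3378e+5 - 656.0*I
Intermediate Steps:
u(Z) = -16
S(I, z) = -82 + I + z (S(I, z) = (-82 + I) + z = -82 + I + z)
B(k) = 2 - √k*(-348 + 2*k²) (B(k) = 2 - ((k² + k*k) - 348)*√k = 2 - ((k² + k²) - 348)*√k = 2 - (2*k² - 348)*√k = 2 - (-348 + 2*k²)*√k = 2 - √k*(-348 + 2*k²))
(133173 + S(495, 190)) + B(u(-21)) = (133173 + (-82 + 495 + 190)) + (2 - 2048*I + 348*√(-16)) = (133173 + 603) + (2 - 2048*I + 348*(4*I)) = 133776 + (2 - 2048*I + 1392*I) = 133776 + (2 - 656*I) = 133778 - 656*I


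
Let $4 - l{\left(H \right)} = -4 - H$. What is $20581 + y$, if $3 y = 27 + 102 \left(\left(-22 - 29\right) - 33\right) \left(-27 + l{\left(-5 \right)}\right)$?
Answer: $89134$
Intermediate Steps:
$l{\left(H \right)} = 8 + H$ ($l{\left(H \right)} = 4 - \left(-4 - H\right) = 4 + \left(4 + H\right) = 8 + H$)
$y = 68553$ ($y = \frac{27 + 102 \left(\left(-22 - 29\right) - 33\right) \left(-27 + \left(8 - 5\right)\right)}{3} = \frac{27 + 102 \left(\left(-22 - 29\right) - 33\right) \left(-27 + 3\right)}{3} = \frac{27 + 102 \left(-51 - 33\right) \left(-24\right)}{3} = \frac{27 + 102 \left(\left(-84\right) \left(-24\right)\right)}{3} = \frac{27 + 102 \cdot 2016}{3} = \frac{27 + 205632}{3} = \frac{1}{3} \cdot 205659 = 68553$)
$20581 + y = 20581 + 68553 = 89134$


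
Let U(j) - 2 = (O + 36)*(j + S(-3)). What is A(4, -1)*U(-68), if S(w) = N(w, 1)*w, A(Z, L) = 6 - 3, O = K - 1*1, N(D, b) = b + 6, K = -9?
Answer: -6936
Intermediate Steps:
N(D, b) = 6 + b
O = -10 (O = -9 - 1*1 = -9 - 1 = -10)
A(Z, L) = 3
S(w) = 7*w (S(w) = (6 + 1)*w = 7*w)
U(j) = -544 + 26*j (U(j) = 2 + (-10 + 36)*(j + 7*(-3)) = 2 + 26*(j - 21) = 2 + 26*(-21 + j) = 2 + (-546 + 26*j) = -544 + 26*j)
A(4, -1)*U(-68) = 3*(-544 + 26*(-68)) = 3*(-544 - 1768) = 3*(-2312) = -6936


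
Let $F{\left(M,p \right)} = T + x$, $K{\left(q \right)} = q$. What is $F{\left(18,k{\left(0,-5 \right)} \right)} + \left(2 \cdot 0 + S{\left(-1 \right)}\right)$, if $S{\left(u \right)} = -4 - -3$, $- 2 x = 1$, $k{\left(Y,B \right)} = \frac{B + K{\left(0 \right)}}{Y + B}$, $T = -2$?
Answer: $- \frac{7}{2} \approx -3.5$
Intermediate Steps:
$k{\left(Y,B \right)} = \frac{B}{B + Y}$ ($k{\left(Y,B \right)} = \frac{B + 0}{Y + B} = \frac{B}{B + Y}$)
$x = - \frac{1}{2}$ ($x = \left(- \frac{1}{2}\right) 1 = - \frac{1}{2} \approx -0.5$)
$S{\left(u \right)} = -1$ ($S{\left(u \right)} = -4 + 3 = -1$)
$F{\left(M,p \right)} = - \frac{5}{2}$ ($F{\left(M,p \right)} = -2 - \frac{1}{2} = - \frac{5}{2}$)
$F{\left(18,k{\left(0,-5 \right)} \right)} + \left(2 \cdot 0 + S{\left(-1 \right)}\right) = - \frac{5}{2} + \left(2 \cdot 0 - 1\right) = - \frac{5}{2} + \left(0 - 1\right) = - \frac{5}{2} - 1 = - \frac{7}{2}$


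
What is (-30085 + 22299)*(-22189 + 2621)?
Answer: 152356448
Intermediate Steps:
(-30085 + 22299)*(-22189 + 2621) = -7786*(-19568) = 152356448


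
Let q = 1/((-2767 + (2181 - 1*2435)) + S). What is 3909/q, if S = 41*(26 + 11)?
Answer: -5879136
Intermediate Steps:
S = 1517 (S = 41*37 = 1517)
q = -1/1504 (q = 1/((-2767 + (2181 - 1*2435)) + 1517) = 1/((-2767 + (2181 - 2435)) + 1517) = 1/((-2767 - 254) + 1517) = 1/(-3021 + 1517) = 1/(-1504) = -1/1504 ≈ -0.00066489)
3909/q = 3909/(-1/1504) = 3909*(-1504) = -5879136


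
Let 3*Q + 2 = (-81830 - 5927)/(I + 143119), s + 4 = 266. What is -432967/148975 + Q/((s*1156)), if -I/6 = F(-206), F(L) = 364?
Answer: -3696265924973043/1271807480209400 ≈ -2.9063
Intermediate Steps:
s = 262 (s = -4 + 266 = 262)
I = -2184 (I = -6*364 = -2184)
Q = -123209/140935 (Q = -2/3 + ((-81830 - 5927)/(-2184 + 143119))/3 = -2/3 + (-87757/140935)/3 = -2/3 + (-87757*1/140935)/3 = -2/3 + (1/3)*(-87757/140935) = -2/3 - 87757/422805 = -123209/140935 ≈ -0.87423)
-432967/148975 + Q/((s*1156)) = -432967/148975 - 123209/(140935*(262*1156)) = -432967*1/148975 - 123209/140935/302872 = -432967/148975 - 123209/140935*1/302872 = -432967/148975 - 123209/42685265320 = -3696265924973043/1271807480209400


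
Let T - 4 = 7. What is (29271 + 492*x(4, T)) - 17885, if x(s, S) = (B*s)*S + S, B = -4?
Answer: -69794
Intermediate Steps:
T = 11 (T = 4 + 7 = 11)
x(s, S) = S - 4*S*s (x(s, S) = (-4*s)*S + S = -4*S*s + S = S - 4*S*s)
(29271 + 492*x(4, T)) - 17885 = (29271 + 492*(11*(1 - 4*4))) - 17885 = (29271 + 492*(11*(1 - 16))) - 17885 = (29271 + 492*(11*(-15))) - 17885 = (29271 + 492*(-165)) - 17885 = (29271 - 81180) - 17885 = -51909 - 17885 = -69794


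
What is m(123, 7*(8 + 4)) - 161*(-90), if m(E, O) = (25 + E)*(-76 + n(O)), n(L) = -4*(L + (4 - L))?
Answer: 874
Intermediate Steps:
n(L) = -16 (n(L) = -4*4 = -16)
m(E, O) = -2300 - 92*E (m(E, O) = (25 + E)*(-76 - 16) = (25 + E)*(-92) = -2300 - 92*E)
m(123, 7*(8 + 4)) - 161*(-90) = (-2300 - 92*123) - 161*(-90) = (-2300 - 11316) - 1*(-14490) = -13616 + 14490 = 874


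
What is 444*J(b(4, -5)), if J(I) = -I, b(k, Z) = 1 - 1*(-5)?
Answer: -2664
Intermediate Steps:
b(k, Z) = 6 (b(k, Z) = 1 + 5 = 6)
444*J(b(4, -5)) = 444*(-1*6) = 444*(-6) = -2664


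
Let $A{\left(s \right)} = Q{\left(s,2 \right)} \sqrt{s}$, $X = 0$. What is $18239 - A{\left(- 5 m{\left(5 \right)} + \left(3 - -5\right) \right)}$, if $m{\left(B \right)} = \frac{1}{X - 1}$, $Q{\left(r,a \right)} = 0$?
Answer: $18239$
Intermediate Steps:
$m{\left(B \right)} = -1$ ($m{\left(B \right)} = \frac{1}{0 - 1} = \frac{1}{-1} = -1$)
$A{\left(s \right)} = 0$ ($A{\left(s \right)} = 0 \sqrt{s} = 0$)
$18239 - A{\left(- 5 m{\left(5 \right)} + \left(3 - -5\right) \right)} = 18239 - 0 = 18239 + 0 = 18239$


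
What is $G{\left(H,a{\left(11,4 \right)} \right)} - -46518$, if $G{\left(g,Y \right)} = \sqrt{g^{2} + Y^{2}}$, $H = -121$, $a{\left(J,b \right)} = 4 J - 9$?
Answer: $46518 + \sqrt{15866} \approx 46644.0$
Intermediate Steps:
$a{\left(J,b \right)} = -9 + 4 J$
$G{\left(g,Y \right)} = \sqrt{Y^{2} + g^{2}}$
$G{\left(H,a{\left(11,4 \right)} \right)} - -46518 = \sqrt{\left(-9 + 4 \cdot 11\right)^{2} + \left(-121\right)^{2}} - -46518 = \sqrt{\left(-9 + 44\right)^{2} + 14641} + 46518 = \sqrt{35^{2} + 14641} + 46518 = \sqrt{1225 + 14641} + 46518 = \sqrt{15866} + 46518 = 46518 + \sqrt{15866}$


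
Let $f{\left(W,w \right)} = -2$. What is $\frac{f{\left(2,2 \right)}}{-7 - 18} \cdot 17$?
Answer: $\frac{34}{25} \approx 1.36$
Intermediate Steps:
$\frac{f{\left(2,2 \right)}}{-7 - 18} \cdot 17 = \frac{1}{-7 - 18} \left(-2\right) 17 = \frac{1}{-25} \left(-2\right) 17 = \left(- \frac{1}{25}\right) \left(-2\right) 17 = \frac{2}{25} \cdot 17 = \frac{34}{25}$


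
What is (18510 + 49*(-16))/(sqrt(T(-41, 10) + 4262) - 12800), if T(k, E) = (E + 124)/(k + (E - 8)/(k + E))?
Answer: -1077740800/778219771 - 8863*sqrt(384351)/778219771 ≈ -1.3919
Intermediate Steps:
T(k, E) = (124 + E)/(k + (-8 + E)/(E + k))
(18510 + 49*(-16))/(sqrt(T(-41, 10) + 4262) - 12800) = (18510 + 49*(-16))/(sqrt((10**2 + 124*10 + 124*(-41) + 10*(-41))/(-8 + 10 + (-41)**2 + 10*(-41)) + 4262) - 12800) = (18510 - 784)/(sqrt((100 + 1240 - 5084 - 410)/(-8 + 10 + 1681 - 410) + 4262) - 12800) = 17726/(sqrt(-4154/1273 + 4262) - 12800) = 17726/(sqrt((1/1273)*(-4154) + 4262) - 12800) = 17726/(sqrt(-62/19 + 4262) - 12800) = 17726/(sqrt(80916/19) - 12800) = 17726/(2*sqrt(384351)/19 - 12800) = 17726/(-12800 + 2*sqrt(384351)/19)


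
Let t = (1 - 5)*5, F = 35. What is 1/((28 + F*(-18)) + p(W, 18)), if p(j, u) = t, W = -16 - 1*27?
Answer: -1/622 ≈ -0.0016077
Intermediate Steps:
t = -20 (t = -4*5 = -20)
W = -43 (W = -16 - 27 = -43)
p(j, u) = -20
1/((28 + F*(-18)) + p(W, 18)) = 1/((28 + 35*(-18)) - 20) = 1/((28 - 630) - 20) = 1/(-602 - 20) = 1/(-622) = -1/622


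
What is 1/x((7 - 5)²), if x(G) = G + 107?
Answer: 1/111 ≈ 0.0090090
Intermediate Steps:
x(G) = 107 + G
1/x((7 - 5)²) = 1/(107 + (7 - 5)²) = 1/(107 + 2²) = 1/(107 + 4) = 1/111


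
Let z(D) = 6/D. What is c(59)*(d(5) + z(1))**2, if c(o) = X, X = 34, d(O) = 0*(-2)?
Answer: 1224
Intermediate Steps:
d(O) = 0
c(o) = 34
c(59)*(d(5) + z(1))**2 = 34*(0 + 6/1)**2 = 34*(0 + 6*1)**2 = 34*(0 + 6)**2 = 34*6**2 = 34*36 = 1224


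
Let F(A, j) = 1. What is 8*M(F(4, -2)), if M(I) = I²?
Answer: 8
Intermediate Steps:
8*M(F(4, -2)) = 8*1² = 8*1 = 8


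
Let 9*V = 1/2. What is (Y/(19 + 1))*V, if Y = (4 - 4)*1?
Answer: 0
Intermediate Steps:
Y = 0 (Y = 0*1 = 0)
V = 1/18 (V = (⅑)/2 = (⅑)*(½) = 1/18 ≈ 0.055556)
(Y/(19 + 1))*V = (0/(19 + 1))*(1/18) = (0/20)*(1/18) = (0*(1/20))*(1/18) = 0*(1/18) = 0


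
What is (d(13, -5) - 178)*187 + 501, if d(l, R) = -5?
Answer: -33720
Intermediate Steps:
(d(13, -5) - 178)*187 + 501 = (-5 - 178)*187 + 501 = -183*187 + 501 = -34221 + 501 = -33720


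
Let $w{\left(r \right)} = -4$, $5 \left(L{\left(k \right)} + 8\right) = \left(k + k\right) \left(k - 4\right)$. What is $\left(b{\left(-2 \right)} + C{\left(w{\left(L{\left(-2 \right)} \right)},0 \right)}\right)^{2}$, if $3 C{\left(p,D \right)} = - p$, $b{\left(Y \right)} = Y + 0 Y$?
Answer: $\frac{4}{9} \approx 0.44444$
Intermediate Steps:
$L{\left(k \right)} = -8 + \frac{2 k \left(-4 + k\right)}{5}$ ($L{\left(k \right)} = -8 + \frac{\left(k + k\right) \left(k - 4\right)}{5} = -8 + \frac{2 k \left(-4 + k\right)}{5}$)
$b{\left(Y \right)} = Y$ ($b{\left(Y \right)} = Y + 0 = Y$)
$C{\left(p,D \right)} = - \frac{p}{3}$ ($C{\left(p,D \right)} = \frac{\left(-1\right) p}{3} = - \frac{p}{3}$)
$\left(b{\left(-2 \right)} + C{\left(w{\left(L{\left(-2 \right)} \right)},0 \right)}\right)^{2} = \left(-2 - - \frac{4}{3}\right)^{2} = \left(-2 + \frac{4}{3}\right)^{2} = \left(- \frac{2}{3}\right)^{2} = \frac{4}{9}$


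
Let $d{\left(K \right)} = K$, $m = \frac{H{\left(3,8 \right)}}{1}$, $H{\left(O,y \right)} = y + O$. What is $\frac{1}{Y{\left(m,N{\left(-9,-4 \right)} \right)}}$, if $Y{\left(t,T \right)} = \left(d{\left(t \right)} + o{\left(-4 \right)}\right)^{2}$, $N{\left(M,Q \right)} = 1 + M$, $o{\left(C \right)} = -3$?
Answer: $\frac{1}{64} \approx 0.015625$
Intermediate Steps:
$H{\left(O,y \right)} = O + y$
$m = 11$ ($m = \frac{3 + 8}{1} = 11 \cdot 1 = 11$)
$Y{\left(t,T \right)} = \left(-3 + t\right)^{2}$ ($Y{\left(t,T \right)} = \left(t - 3\right)^{2} = \left(-3 + t\right)^{2}$)
$\frac{1}{Y{\left(m,N{\left(-9,-4 \right)} \right)}} = \frac{1}{\left(-3 + 11\right)^{2}} = \frac{1}{8^{2}} = \frac{1}{64}$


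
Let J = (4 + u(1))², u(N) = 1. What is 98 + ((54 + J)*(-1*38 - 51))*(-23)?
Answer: 161811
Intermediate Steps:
J = 25 (J = (4 + 1)² = 5² = 25)
98 + ((54 + J)*(-1*38 - 51))*(-23) = 98 + ((54 + 25)*(-1*38 - 51))*(-23) = 98 + (79*(-38 - 51))*(-23) = 98 + (79*(-89))*(-23) = 98 - 7031*(-23) = 98 + 161713 = 161811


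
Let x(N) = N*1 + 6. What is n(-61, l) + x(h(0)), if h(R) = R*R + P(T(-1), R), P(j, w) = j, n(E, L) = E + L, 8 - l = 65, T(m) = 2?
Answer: -110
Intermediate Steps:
l = -57 (l = 8 - 1*65 = 8 - 65 = -57)
h(R) = 2 + R**2 (h(R) = R*R + 2 = R**2 + 2 = 2 + R**2)
x(N) = 6 + N (x(N) = N + 6 = 6 + N)
n(-61, l) + x(h(0)) = (-61 - 57) + (6 + (2 + 0**2)) = -118 + (6 + (2 + 0)) = -118 + (6 + 2) = -118 + 8 = -110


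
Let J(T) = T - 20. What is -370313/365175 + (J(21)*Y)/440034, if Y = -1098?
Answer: -27225212132/26781569325 ≈ -1.0166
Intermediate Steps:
J(T) = -20 + T
-370313/365175 + (J(21)*Y)/440034 = -370313/365175 + ((-20 + 21)*(-1098))/440034 = -370313*1/365175 + (1*(-1098))*(1/440034) = -370313/365175 - 1098*1/440034 = -370313/365175 - 183/73339 = -27225212132/26781569325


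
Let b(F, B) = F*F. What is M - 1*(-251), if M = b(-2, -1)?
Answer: 255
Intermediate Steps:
b(F, B) = F²
M = 4 (M = (-2)² = 4)
M - 1*(-251) = 4 - 1*(-251) = 4 + 251 = 255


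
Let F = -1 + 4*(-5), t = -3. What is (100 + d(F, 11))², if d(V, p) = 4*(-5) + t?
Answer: 5929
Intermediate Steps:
F = -21 (F = -1 - 20 = -21)
d(V, p) = -23 (d(V, p) = 4*(-5) - 3 = -20 - 3 = -23)
(100 + d(F, 11))² = (100 - 23)² = 77² = 5929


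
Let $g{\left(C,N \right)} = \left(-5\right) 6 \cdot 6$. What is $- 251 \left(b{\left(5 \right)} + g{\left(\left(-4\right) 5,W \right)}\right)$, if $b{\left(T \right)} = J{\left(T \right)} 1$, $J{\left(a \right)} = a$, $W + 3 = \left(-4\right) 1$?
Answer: $43925$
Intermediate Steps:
$W = -7$ ($W = -3 - 4 = -7$)
$g{\left(C,N \right)} = -180$ ($g{\left(C,N \right)} = \left(-30\right) 6 = -180$)
$b{\left(T \right)} = T$ ($b{\left(T \right)} = T 1 = T$)
$- 251 \left(b{\left(5 \right)} + g{\left(\left(-4\right) 5,W \right)}\right) = - 251 \left(5 - 180\right) = \left(-251\right) \left(-175\right) = 43925$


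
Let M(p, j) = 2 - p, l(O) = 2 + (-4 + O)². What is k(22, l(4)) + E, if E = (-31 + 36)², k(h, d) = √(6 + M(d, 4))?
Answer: 25 + √6 ≈ 27.449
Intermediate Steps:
k(h, d) = √(8 - d) (k(h, d) = √(6 + (2 - d)) = √(8 - d))
E = 25 (E = 5² = 25)
k(22, l(4)) + E = √(8 - (2 + (-4 + 4)²)) + 25 = √(8 - (2 + 0²)) + 25 = √(8 - (2 + 0)) + 25 = √(8 - 1*2) + 25 = √(8 - 2) + 25 = √6 + 25 = 25 + √6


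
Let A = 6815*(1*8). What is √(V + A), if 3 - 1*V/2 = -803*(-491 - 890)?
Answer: 4*I*√135210 ≈ 1470.8*I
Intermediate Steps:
A = 54520 (A = 6815*8 = 54520)
V = -2217880 (V = 6 - (-1606)*(-491 - 890) = 6 - (-1606)*(-1381) = 6 - 2*1108943 = 6 - 2217886 = -2217880)
√(V + A) = √(-2217880 + 54520) = √(-2163360) = 4*I*√135210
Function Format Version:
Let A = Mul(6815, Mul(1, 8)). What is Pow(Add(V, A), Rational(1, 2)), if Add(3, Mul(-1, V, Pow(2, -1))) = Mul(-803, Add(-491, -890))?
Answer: Mul(4, I, Pow(135210, Rational(1, 2))) ≈ Mul(1470.8, I)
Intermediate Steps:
A = 54520 (A = Mul(6815, 8) = 54520)
V = -2217880 (V = Add(6, Mul(-2, Mul(-803, Add(-491, -890)))) = Add(6, Mul(-2, Mul(-803, -1381))) = Add(6, Mul(-2, 1108943)) = Add(6, -2217886) = -2217880)
Pow(Add(V, A), Rational(1, 2)) = Pow(Add(-2217880, 54520), Rational(1, 2)) = Pow(-2163360, Rational(1, 2)) = Mul(4, I, Pow(135210, Rational(1, 2)))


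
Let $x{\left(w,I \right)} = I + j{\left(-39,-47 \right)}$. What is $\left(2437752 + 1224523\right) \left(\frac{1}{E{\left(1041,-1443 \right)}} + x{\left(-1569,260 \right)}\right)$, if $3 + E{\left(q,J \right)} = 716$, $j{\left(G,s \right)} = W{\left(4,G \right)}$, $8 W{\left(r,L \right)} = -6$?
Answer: $\frac{2707831200875}{2852} \approx 9.4945 \cdot 10^{8}$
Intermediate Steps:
$W{\left(r,L \right)} = - \frac{3}{4}$ ($W{\left(r,L \right)} = \frac{1}{8} \left(-6\right) = - \frac{3}{4}$)
$j{\left(G,s \right)} = - \frac{3}{4}$
$E{\left(q,J \right)} = 713$ ($E{\left(q,J \right)} = -3 + 716 = 713$)
$x{\left(w,I \right)} = - \frac{3}{4} + I$ ($x{\left(w,I \right)} = I - \frac{3}{4} = - \frac{3}{4} + I$)
$\left(2437752 + 1224523\right) \left(\frac{1}{E{\left(1041,-1443 \right)}} + x{\left(-1569,260 \right)}\right) = \left(2437752 + 1224523\right) \left(\frac{1}{713} + \left(- \frac{3}{4} + 260\right)\right) = 3662275 \left(\frac{1}{713} + \frac{1037}{4}\right) = 3662275 \cdot \frac{739385}{2852} = \frac{2707831200875}{2852}$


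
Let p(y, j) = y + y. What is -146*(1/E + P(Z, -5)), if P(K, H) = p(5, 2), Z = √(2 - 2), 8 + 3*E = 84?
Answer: -55699/38 ≈ -1465.8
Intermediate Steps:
E = 76/3 (E = -8/3 + (⅓)*84 = -8/3 + 28 = 76/3 ≈ 25.333)
p(y, j) = 2*y
Z = 0 (Z = √0 = 0)
P(K, H) = 10 (P(K, H) = 2*5 = 10)
-146*(1/E + P(Z, -5)) = -146*(1/(76/3) + 10) = -146*(3/76 + 10) = -146*763/76 = -55699/38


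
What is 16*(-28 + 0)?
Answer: -448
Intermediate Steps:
16*(-28 + 0) = 16*(-28) = -448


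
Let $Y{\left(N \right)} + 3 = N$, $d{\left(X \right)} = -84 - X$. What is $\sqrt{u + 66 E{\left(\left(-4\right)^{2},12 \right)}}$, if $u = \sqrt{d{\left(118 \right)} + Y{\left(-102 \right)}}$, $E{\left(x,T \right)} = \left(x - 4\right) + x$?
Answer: $\sqrt{1848 + i \sqrt{307}} \approx 42.989 + 0.2038 i$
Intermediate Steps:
$Y{\left(N \right)} = -3 + N$
$E{\left(x,T \right)} = -4 + 2 x$ ($E{\left(x,T \right)} = \left(-4 + x\right) + x = -4 + 2 x$)
$u = i \sqrt{307}$ ($u = \sqrt{\left(-84 - 118\right) - 105} = \sqrt{-202 - 105} = \sqrt{-307} = i \sqrt{307} \approx 17.521 i$)
$\sqrt{u + 66 E{\left(\left(-4\right)^{2},12 \right)}} = \sqrt{i \sqrt{307} + 66 \left(-4 + 2 \left(-4\right)^{2}\right)} = \sqrt{i \sqrt{307} + 66 \left(-4 + 2 \cdot 16\right)} = \sqrt{i \sqrt{307} + 66 \left(-4 + 32\right)} = \sqrt{i \sqrt{307} + 66 \cdot 28} = \sqrt{i \sqrt{307} + 1848} = \sqrt{1848 + i \sqrt{307}}$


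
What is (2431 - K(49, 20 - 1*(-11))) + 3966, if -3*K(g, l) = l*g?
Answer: 20710/3 ≈ 6903.3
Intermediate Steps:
K(g, l) = -g*l/3 (K(g, l) = -l*g/3 = -g*l/3)
(2431 - K(49, 20 - 1*(-11))) + 3966 = (2431 - (-1)*49*(20 - 1*(-11))/3) + 3966 = (2431 - (-1)*49*(20 + 11)/3) + 3966 = (2431 - (-1)*49*31/3) + 3966 = (2431 - 1*(-1519/3)) + 3966 = (2431 + 1519/3) + 3966 = 8812/3 + 3966 = 20710/3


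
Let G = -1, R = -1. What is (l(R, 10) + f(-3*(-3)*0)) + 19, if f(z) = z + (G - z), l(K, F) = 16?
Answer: 34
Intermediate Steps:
f(z) = -1 (f(z) = z + (-1 - z) = -1)
(l(R, 10) + f(-3*(-3)*0)) + 19 = (16 - 1) + 19 = 15 + 19 = 34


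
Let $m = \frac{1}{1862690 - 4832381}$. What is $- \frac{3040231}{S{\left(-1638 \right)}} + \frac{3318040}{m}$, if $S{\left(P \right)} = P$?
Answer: $- \frac{16140120671958089}{1638} \approx -9.8536 \cdot 10^{12}$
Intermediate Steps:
$m = - \frac{1}{2969691}$ ($m = \frac{1}{-2969691} = - \frac{1}{2969691} \approx -3.3674 \cdot 10^{-7}$)
$- \frac{3040231}{S{\left(-1638 \right)}} + \frac{3318040}{m} = - \frac{3040231}{-1638} + \frac{3318040}{- \frac{1}{2969691}} = \left(-3040231\right) \left(- \frac{1}{1638}\right) + 3318040 \left(-2969691\right) = \frac{3040231}{1638} - 9853553525640 = - \frac{16140120671958089}{1638}$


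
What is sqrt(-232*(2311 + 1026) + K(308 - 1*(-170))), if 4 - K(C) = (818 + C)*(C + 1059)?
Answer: 6*I*sqrt(76837) ≈ 1663.2*I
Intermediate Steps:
K(C) = 4 - (818 + C)*(1059 + C) (K(C) = 4 - (818 + C)*(C + 1059) = 4 - (818 + C)*(1059 + C))
sqrt(-232*(2311 + 1026) + K(308 - 1*(-170))) = sqrt(-232*(2311 + 1026) + (-866258 - (308 - 1*(-170))**2 - 1877*(308 - 1*(-170)))) = sqrt(-232*3337 + (-866258 - (308 + 170)**2 - 1877*(308 + 170))) = sqrt(-774184 + (-866258 - 1*478**2 - 1877*478)) = sqrt(-774184 + (-866258 - 1*228484 - 897206)) = sqrt(-774184 + (-866258 - 228484 - 897206)) = sqrt(-774184 - 1991948) = sqrt(-2766132) = 6*I*sqrt(76837)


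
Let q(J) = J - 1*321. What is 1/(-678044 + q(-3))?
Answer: -1/678368 ≈ -1.4741e-6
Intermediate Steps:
q(J) = -321 + J (q(J) = J - 321 = -321 + J)
1/(-678044 + q(-3)) = 1/(-678044 + (-321 - 3)) = 1/(-678044 - 324) = 1/(-678368) = -1/678368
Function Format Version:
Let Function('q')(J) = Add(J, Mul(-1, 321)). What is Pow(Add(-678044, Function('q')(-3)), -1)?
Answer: Rational(-1, 678368) ≈ -1.4741e-6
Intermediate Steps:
Function('q')(J) = Add(-321, J) (Function('q')(J) = Add(J, -321) = Add(-321, J))
Pow(Add(-678044, Function('q')(-3)), -1) = Pow(Add(-678044, Add(-321, -3)), -1) = Pow(Add(-678044, -324), -1) = Pow(-678368, -1) = Rational(-1, 678368)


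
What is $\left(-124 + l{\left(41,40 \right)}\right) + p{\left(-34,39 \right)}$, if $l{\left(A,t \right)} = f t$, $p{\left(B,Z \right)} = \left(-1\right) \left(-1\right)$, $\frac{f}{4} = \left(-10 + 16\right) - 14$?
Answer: $-1403$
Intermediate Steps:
$f = -32$ ($f = 4 \left(\left(-10 + 16\right) - 14\right) = 4 \left(6 - 14\right) = 4 \left(-8\right) = -32$)
$p{\left(B,Z \right)} = 1$
$l{\left(A,t \right)} = - 32 t$
$\left(-124 + l{\left(41,40 \right)}\right) + p{\left(-34,39 \right)} = \left(-124 - 1280\right) + 1 = -1404 + 1 = -1403$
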